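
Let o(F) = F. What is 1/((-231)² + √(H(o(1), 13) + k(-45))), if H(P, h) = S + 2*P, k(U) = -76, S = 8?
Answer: 1617/86284739 - I*√66/2847396387 ≈ 1.874e-5 - 2.8531e-9*I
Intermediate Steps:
H(P, h) = 8 + 2*P
1/((-231)² + √(H(o(1), 13) + k(-45))) = 1/((-231)² + √((8 + 2*1) - 76)) = 1/(53361 + √((8 + 2) - 76)) = 1/(53361 + √(10 - 76)) = 1/(53361 + √(-66)) = 1/(53361 + I*√66)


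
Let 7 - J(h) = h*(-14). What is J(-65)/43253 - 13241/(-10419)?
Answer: 80472088/64379001 ≈ 1.2500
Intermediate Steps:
J(h) = 7 + 14*h (J(h) = 7 - h*(-14) = 7 - (-14)*h = 7 + 14*h)
J(-65)/43253 - 13241/(-10419) = (7 + 14*(-65))/43253 - 13241/(-10419) = (7 - 910)*(1/43253) - 13241*(-1/10419) = -903*1/43253 + 13241/10419 = -129/6179 + 13241/10419 = 80472088/64379001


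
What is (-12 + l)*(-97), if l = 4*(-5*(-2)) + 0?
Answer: -2716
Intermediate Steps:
l = 40 (l = 4*10 + 0 = 40 + 0 = 40)
(-12 + l)*(-97) = (-12 + 40)*(-97) = 28*(-97) = -2716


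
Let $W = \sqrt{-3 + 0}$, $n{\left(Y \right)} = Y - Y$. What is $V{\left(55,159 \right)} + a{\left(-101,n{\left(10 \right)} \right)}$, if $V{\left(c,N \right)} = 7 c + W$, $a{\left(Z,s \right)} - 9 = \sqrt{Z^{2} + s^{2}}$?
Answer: $495 + i \sqrt{3} \approx 495.0 + 1.732 i$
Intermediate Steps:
$n{\left(Y \right)} = 0$
$a{\left(Z,s \right)} = 9 + \sqrt{Z^{2} + s^{2}}$
$W = i \sqrt{3}$ ($W = \sqrt{-3} = i \sqrt{3} \approx 1.732 i$)
$V{\left(c,N \right)} = 7 c + i \sqrt{3}$
$V{\left(55,159 \right)} + a{\left(-101,n{\left(10 \right)} \right)} = \left(7 \cdot 55 + i \sqrt{3}\right) + \left(9 + \sqrt{\left(-101\right)^{2} + 0^{2}}\right) = \left(385 + i \sqrt{3}\right) + \left(9 + \sqrt{10201 + 0}\right) = \left(385 + i \sqrt{3}\right) + \left(9 + \sqrt{10201}\right) = \left(385 + i \sqrt{3}\right) + \left(9 + 101\right) = \left(385 + i \sqrt{3}\right) + 110 = 495 + i \sqrt{3}$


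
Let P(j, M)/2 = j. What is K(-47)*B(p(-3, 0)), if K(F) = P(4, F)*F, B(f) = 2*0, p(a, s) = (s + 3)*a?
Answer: 0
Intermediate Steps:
p(a, s) = a*(3 + s) (p(a, s) = (3 + s)*a = a*(3 + s))
P(j, M) = 2*j
B(f) = 0
K(F) = 8*F (K(F) = (2*4)*F = 8*F)
K(-47)*B(p(-3, 0)) = (8*(-47))*0 = -376*0 = 0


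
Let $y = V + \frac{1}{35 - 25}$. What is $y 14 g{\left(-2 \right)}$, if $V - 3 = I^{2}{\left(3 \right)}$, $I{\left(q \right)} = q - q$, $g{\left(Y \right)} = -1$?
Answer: $- \frac{217}{5} \approx -43.4$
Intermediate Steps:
$I{\left(q \right)} = 0$
$V = 3$ ($V = 3 + 0^{2} = 3 + 0 = 3$)
$y = \frac{31}{10}$ ($y = 3 + \frac{1}{35 - 25} = 3 + \frac{1}{10} = \frac{31}{10} \approx 3.1$)
$y 14 g{\left(-2 \right)} = \frac{31}{10} \cdot 14 \left(-1\right) = \frac{217}{5} \left(-1\right) = - \frac{217}{5}$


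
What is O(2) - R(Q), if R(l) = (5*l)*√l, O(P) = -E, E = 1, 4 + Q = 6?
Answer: -1 - 10*√2 ≈ -15.142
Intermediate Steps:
Q = 2 (Q = -4 + 6 = 2)
O(P) = -1 (O(P) = -1*1 = -1)
R(l) = 5*l^(3/2)
O(2) - R(Q) = -1 - 5*2^(3/2) = -1 - 5*2*√2 = -1 - 10*√2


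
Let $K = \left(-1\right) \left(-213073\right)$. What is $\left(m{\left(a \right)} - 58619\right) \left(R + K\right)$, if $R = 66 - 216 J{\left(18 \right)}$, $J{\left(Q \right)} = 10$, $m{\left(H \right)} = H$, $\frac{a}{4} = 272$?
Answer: $-12137832849$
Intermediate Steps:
$a = 1088$ ($a = 4 \cdot 272 = 1088$)
$R = -2094$ ($R = 66 - 2160 = -2094$)
$K = 213073$
$\left(m{\left(a \right)} - 58619\right) \left(R + K\right) = \left(1088 - 58619\right) \left(-2094 + 213073\right) = \left(-57531\right) 210979 = -12137832849$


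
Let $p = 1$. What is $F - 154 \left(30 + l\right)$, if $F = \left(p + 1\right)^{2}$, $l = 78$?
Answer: $-16628$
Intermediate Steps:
$F = 4$ ($F = \left(1 + 1\right)^{2} = 2^{2} = 4$)
$F - 154 \left(30 + l\right) = 4 - 154 \left(30 + 78\right) = 4 - 16632 = -16628$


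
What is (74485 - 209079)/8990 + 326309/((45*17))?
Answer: 56611070/137547 ≈ 411.58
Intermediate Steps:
(74485 - 209079)/8990 + 326309/((45*17)) = -134594*1/8990 + 326309/765 = -67297/4495 + 326309*(1/765) = -67297/4495 + 326309/765 = 56611070/137547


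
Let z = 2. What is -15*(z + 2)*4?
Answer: -240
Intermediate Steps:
-15*(z + 2)*4 = -15*(2 + 2)*4 = -15*4*4 = -60*4 = -240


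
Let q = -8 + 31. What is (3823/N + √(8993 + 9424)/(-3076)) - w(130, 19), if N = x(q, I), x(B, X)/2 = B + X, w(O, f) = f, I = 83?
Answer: -205/212 - √18417/3076 ≈ -1.0111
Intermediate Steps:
q = 23
x(B, X) = 2*B + 2*X (x(B, X) = 2*(B + X) = 2*B + 2*X)
N = 212 (N = 2*23 + 2*83 = 46 + 166 = 212)
(3823/N + √(8993 + 9424)/(-3076)) - w(130, 19) = (3823/212 + √(8993 + 9424)/(-3076)) - 1*19 = (3823*(1/212) + √18417*(-1/3076)) - 19 = (3823/212 - √18417/3076) - 19 = -205/212 - √18417/3076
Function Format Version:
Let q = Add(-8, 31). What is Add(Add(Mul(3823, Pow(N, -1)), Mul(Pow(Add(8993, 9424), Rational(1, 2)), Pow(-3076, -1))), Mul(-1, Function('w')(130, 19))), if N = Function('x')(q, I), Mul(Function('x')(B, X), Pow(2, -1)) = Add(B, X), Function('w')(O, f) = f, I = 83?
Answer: Add(Rational(-205, 212), Mul(Rational(-1, 3076), Pow(18417, Rational(1, 2)))) ≈ -1.0111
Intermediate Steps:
q = 23
Function('x')(B, X) = Add(Mul(2, B), Mul(2, X)) (Function('x')(B, X) = Mul(2, Add(B, X)) = Add(Mul(2, B), Mul(2, X)))
N = 212 (N = Add(Mul(2, 23), Mul(2, 83)) = Add(46, 166) = 212)
Add(Add(Mul(3823, Pow(N, -1)), Mul(Pow(Add(8993, 9424), Rational(1, 2)), Pow(-3076, -1))), Mul(-1, Function('w')(130, 19))) = Add(Add(Mul(3823, Pow(212, -1)), Mul(Pow(Add(8993, 9424), Rational(1, 2)), Pow(-3076, -1))), Mul(-1, 19)) = Add(Add(Mul(3823, Rational(1, 212)), Mul(Pow(18417, Rational(1, 2)), Rational(-1, 3076))), -19) = Add(Add(Rational(3823, 212), Mul(Rational(-1, 3076), Pow(18417, Rational(1, 2)))), -19) = Add(Rational(-205, 212), Mul(Rational(-1, 3076), Pow(18417, Rational(1, 2))))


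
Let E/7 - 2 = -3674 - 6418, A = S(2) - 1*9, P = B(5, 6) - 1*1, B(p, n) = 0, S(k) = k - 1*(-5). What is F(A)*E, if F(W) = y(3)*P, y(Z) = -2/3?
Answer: -141260/3 ≈ -47087.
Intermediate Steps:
S(k) = 5 + k (S(k) = k + 5 = 5 + k)
y(Z) = -2/3 (y(Z) = -2*1/3 = -2/3)
P = -1 (P = 0 - 1*1 = 0 - 1 = -1)
A = -2 (A = (5 + 2) - 1*9 = 7 - 9 = -2)
E = -70630 (E = 14 + 7*(-3674 - 6418) = 14 + 7*(-10092) = 14 - 70644 = -70630)
F(W) = 2/3 (F(W) = -2/3*(-1) = 2/3)
F(A)*E = (2/3)*(-70630) = -141260/3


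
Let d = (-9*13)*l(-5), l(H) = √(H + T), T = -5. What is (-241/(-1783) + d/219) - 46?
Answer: -81777/1783 - 39*I*√10/73 ≈ -45.865 - 1.6894*I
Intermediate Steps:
l(H) = √(-5 + H) (l(H) = √(H - 5) = √(-5 + H))
d = -117*I*√10 (d = (-9*13)*√(-5 - 5) = -117*I*√10 ≈ -369.99*I)
(-241/(-1783) + d/219) - 46 = (-241/(-1783) - 117*I*√10/219) - 46 = (-241*(-1/1783) - 117*I*√10*(1/219)) - 46 = (241/1783 - 39*I*√10/73) - 46 = -81777/1783 - 39*I*√10/73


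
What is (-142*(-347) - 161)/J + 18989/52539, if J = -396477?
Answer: 549817094/2314500567 ≈ 0.23755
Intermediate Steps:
(-142*(-347) - 161)/J + 18989/52539 = (-142*(-347) - 161)/(-396477) + 18989/52539 = (49274 - 161)*(-1/396477) + 18989*(1/52539) = 49113*(-1/396477) + 18989/52539 = -5457/44053 + 18989/52539 = 549817094/2314500567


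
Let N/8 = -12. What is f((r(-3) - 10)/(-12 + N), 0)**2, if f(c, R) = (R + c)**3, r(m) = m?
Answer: 4826809/1586874322944 ≈ 3.0417e-6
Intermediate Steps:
N = -96 (N = 8*(-12) = -96)
f((r(-3) - 10)/(-12 + N), 0)**2 = ((0 + (-3 - 10)/(-12 - 96))**3)**2 = ((0 - 13/(-108))**3)**2 = ((0 - 13*(-1/108))**3)**2 = ((0 + 13/108)**3)**2 = ((13/108)**3)**2 = (2197/1259712)**2 = 4826809/1586874322944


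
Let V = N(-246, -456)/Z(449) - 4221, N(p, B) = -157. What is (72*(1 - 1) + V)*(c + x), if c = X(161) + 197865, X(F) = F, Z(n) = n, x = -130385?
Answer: -128205804426/449 ≈ -2.8554e+8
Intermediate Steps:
c = 198026 (c = 161 + 197865 = 198026)
V = -1895386/449 (V = -157/449 - 4221 = -1895386/449 ≈ -4221.4)
(72*(1 - 1) + V)*(c + x) = (72*(1 - 1) - 1895386/449)*(198026 - 130385) = (72*0 - 1895386/449)*67641 = (0 - 1895386/449)*67641 = -1895386/449*67641 = -128205804426/449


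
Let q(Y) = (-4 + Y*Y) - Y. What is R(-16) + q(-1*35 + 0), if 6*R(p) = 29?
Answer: 7565/6 ≈ 1260.8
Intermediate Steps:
R(p) = 29/6 (R(p) = (1/6)*29 = 29/6)
q(Y) = -4 + Y**2 - Y (q(Y) = (-4 + Y**2) - Y = -4 + Y**2 - Y)
R(-16) + q(-1*35 + 0) = 29/6 + (-4 + (-1*35 + 0)**2 - (-1*35 + 0)) = 29/6 + (-4 + (-35 + 0)**2 - (-35 + 0)) = 29/6 + (-4 + (-35)**2 - 1*(-35)) = 29/6 + (-4 + 1225 + 35) = 29/6 + 1256 = 7565/6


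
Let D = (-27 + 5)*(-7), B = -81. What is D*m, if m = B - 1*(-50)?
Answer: -4774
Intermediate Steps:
D = 154 (D = -22*(-7) = 154)
m = -31 (m = -81 - 1*(-50) = -81 + 50 = -31)
D*m = 154*(-31) = -4774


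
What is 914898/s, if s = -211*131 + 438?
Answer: -914898/27203 ≈ -33.632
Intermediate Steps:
s = -27203 (s = -27641 + 438 = -27203)
914898/s = 914898/(-27203) = 914898*(-1/27203) = -914898/27203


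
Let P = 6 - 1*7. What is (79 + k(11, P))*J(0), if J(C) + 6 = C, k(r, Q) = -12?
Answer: -402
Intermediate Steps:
P = -1 (P = 6 - 7 = -1)
J(C) = -6 + C
(79 + k(11, P))*J(0) = (79 - 12)*(-6 + 0) = 67*(-6) = -402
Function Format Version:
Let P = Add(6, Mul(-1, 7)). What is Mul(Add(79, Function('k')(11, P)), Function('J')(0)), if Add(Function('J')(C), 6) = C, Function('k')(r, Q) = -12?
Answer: -402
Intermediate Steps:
P = -1 (P = Add(6, -7) = -1)
Function('J')(C) = Add(-6, C)
Mul(Add(79, Function('k')(11, P)), Function('J')(0)) = Mul(Add(79, -12), Add(-6, 0)) = Mul(67, -6) = -402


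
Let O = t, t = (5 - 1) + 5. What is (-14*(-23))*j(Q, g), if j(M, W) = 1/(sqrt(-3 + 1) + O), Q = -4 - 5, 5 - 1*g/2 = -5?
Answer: 2898/83 - 322*I*sqrt(2)/83 ≈ 34.916 - 5.4865*I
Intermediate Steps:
t = 9 (t = 4 + 5 = 9)
O = 9
g = 20 (g = 10 - 2*(-5) = 10 + 10 = 20)
Q = -9
j(M, W) = 1/(9 + I*sqrt(2)) (j(M, W) = 1/(sqrt(-3 + 1) + 9) = 1/(sqrt(-2) + 9) = 1/(I*sqrt(2) + 9) = 1/(9 + I*sqrt(2)))
(-14*(-23))*j(Q, g) = (-14*(-23))*(9/83 - I*sqrt(2)/83) = 322*(9/83 - I*sqrt(2)/83) = 2898/83 - 322*I*sqrt(2)/83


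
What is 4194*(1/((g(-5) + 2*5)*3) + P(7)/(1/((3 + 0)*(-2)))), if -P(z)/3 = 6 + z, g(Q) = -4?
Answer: 981629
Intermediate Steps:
P(z) = -18 - 3*z (P(z) = -3*(6 + z) = -18 - 3*z)
4194*(1/((g(-5) + 2*5)*3) + P(7)/(1/((3 + 0)*(-2)))) = 4194*(1/((-4 + 2*5)*3) + (-18 - 3*7)/(1/((3 + 0)*(-2)))) = 4194*((⅓)/(-4 + 10) + (-18 - 21)/(1/(3*(-2)))) = 4194*((⅓)/6 - 39/(1/(-6))) = 4194*((⅙)*(⅓) - 39/(-⅙)) = 4194*(1/18 - 39*(-6)) = 4194*(1/18 + 234) = 4194*(4213/18) = 981629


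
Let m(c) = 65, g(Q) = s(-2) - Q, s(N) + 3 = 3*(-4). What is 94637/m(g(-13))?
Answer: 94637/65 ≈ 1456.0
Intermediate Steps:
s(N) = -15 (s(N) = -3 + 3*(-4) = -3 - 12 = -15)
g(Q) = -15 - Q
94637/m(g(-13)) = 94637/65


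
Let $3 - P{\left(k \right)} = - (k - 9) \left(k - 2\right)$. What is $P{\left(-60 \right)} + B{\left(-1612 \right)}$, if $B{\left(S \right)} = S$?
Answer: $2669$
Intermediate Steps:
$P{\left(k \right)} = 3 - \left(-2 + k\right) \left(9 - k\right)$ ($P{\left(k \right)} = 3 - - (k - 9) \left(k - 2\right) = 3 - - (k - 9) \left(-2 + k\right) = 3 - - (-9 + k) \left(-2 + k\right) = 3 - \left(9 - k\right) \left(-2 + k\right) = 3 - \left(-2 + k\right) \left(9 - k\right)$)
$P{\left(-60 \right)} + B{\left(-1612 \right)} = \left(21 + \left(-60\right)^{2} - -660\right) - 1612 = \left(21 + 3600 + 660\right) - 1612 = 4281 - 1612 = 2669$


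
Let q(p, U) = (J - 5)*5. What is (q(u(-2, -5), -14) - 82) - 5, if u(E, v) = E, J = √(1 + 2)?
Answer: -112 + 5*√3 ≈ -103.34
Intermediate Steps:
J = √3 ≈ 1.7320
q(p, U) = -25 + 5*√3 (q(p, U) = (√3 - 5)*5 = (-5 + √3)*5 = -25 + 5*√3)
(q(u(-2, -5), -14) - 82) - 5 = ((-25 + 5*√3) - 82) - 5 = (-107 + 5*√3) - 5 = -112 + 5*√3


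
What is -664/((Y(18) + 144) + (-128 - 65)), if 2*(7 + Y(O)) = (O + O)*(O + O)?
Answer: -83/74 ≈ -1.1216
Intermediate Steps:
Y(O) = -7 + 2*O² (Y(O) = -7 + ((O + O)*(O + O))/2 = -7 + ((2*O)*(2*O))/2 = -7 + (4*O²)/2 = -7 + 2*O²)
-664/((Y(18) + 144) + (-128 - 65)) = -664/(((-7 + 2*18²) + 144) + (-128 - 65)) = -664/(((-7 + 2*324) + 144) - 193) = -664/(((-7 + 648) + 144) - 193) = -664/((641 + 144) - 193) = -664/(785 - 193) = -664/592 = -664*1/592 = -83/74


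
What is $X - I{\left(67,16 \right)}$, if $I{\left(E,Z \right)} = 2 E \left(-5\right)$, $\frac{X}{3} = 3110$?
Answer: $10000$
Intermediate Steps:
$X = 9330$ ($X = 3 \cdot 3110 = 9330$)
$I{\left(E,Z \right)} = - 10 E$
$X - I{\left(67,16 \right)} = 9330 - \left(-10\right) 67 = 9330 - -670 = 9330 + 670 = 10000$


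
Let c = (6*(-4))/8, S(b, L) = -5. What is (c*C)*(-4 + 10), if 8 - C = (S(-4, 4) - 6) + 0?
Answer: -342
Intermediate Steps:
c = -3 (c = -24*1/8 = -3)
C = 19 (C = 8 - ((-5 - 6) + 0) = 8 - (-11 + 0) = 8 - 1*(-11) = 8 + 11 = 19)
(c*C)*(-4 + 10) = (-3*19)*(-4 + 10) = -57*6 = -342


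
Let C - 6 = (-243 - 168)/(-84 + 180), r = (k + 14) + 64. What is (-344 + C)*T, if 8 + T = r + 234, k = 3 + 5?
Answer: -427167/4 ≈ -1.0679e+5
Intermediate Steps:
k = 8
r = 86 (r = (8 + 14) + 64 = 22 + 64 = 86)
C = 55/32 (C = 6 + (-243 - 168)/(-84 + 180) = 6 - 411/96 = 6 - 411*1/96 = 6 - 137/32 = 55/32 ≈ 1.7188)
T = 312 (T = -8 + (86 + 234) = -8 + 320 = 312)
(-344 + C)*T = (-344 + 55/32)*312 = -10953/32*312 = -427167/4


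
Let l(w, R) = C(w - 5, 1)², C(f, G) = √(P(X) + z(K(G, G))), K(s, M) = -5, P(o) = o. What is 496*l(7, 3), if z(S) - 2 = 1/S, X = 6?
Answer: 19344/5 ≈ 3868.8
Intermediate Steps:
z(S) = 2 + 1/S
C(f, G) = √195/5 (C(f, G) = √(6 + (2 + 1/(-5))) = √(6 + (2 - ⅕)) = √(6 + 9/5) = √(39/5) = √195/5)
l(w, R) = 39/5 (l(w, R) = (√195/5)² = 39/5)
496*l(7, 3) = 496*(39/5) = 19344/5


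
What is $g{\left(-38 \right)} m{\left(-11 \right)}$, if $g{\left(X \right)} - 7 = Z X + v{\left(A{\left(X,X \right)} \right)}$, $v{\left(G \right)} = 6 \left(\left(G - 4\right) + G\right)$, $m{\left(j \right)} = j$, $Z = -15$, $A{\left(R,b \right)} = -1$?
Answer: $-5951$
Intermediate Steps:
$v{\left(G \right)} = -24 + 12 G$ ($v{\left(G \right)} = 6 \left(\left(-4 + G\right) + G\right) = 6 \left(-4 + 2 G\right) = -24 + 12 G$)
$g{\left(X \right)} = -29 - 15 X$ ($g{\left(X \right)} = 7 - \left(36 + 15 X\right) = -29 - 15 X$)
$g{\left(-38 \right)} m{\left(-11 \right)} = \left(-29 - -570\right) \left(-11\right) = \left(-29 + 570\right) \left(-11\right) = 541 \left(-11\right) = -5951$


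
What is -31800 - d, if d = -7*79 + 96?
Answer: -31343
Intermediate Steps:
d = -457 (d = -553 + 96 = -457)
-31800 - d = -31800 - 1*(-457) = -31800 + 457 = -31343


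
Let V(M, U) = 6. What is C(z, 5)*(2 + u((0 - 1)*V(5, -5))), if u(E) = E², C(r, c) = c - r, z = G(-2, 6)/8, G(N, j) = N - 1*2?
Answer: 209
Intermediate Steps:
G(N, j) = -2 + N (G(N, j) = N - 2 = -2 + N)
z = -½ (z = (-2 - 2)/8 = -4*⅛ = -½ ≈ -0.50000)
C(z, 5)*(2 + u((0 - 1)*V(5, -5))) = (5 - 1*(-½))*(2 + ((0 - 1)*6)²) = (5 + ½)*(2 + (-1*6)²) = 11*(2 + (-6)²)/2 = 11*(2 + 36)/2 = (11/2)*38 = 209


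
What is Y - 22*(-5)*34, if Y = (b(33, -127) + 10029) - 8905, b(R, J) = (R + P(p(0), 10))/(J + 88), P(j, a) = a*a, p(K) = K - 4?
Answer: 189563/39 ≈ 4860.6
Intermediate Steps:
p(K) = -4 + K
P(j, a) = a**2
b(R, J) = (100 + R)/(88 + J) (b(R, J) = (R + 10**2)/(J + 88) = (R + 100)/(88 + J) = (100 + R)/(88 + J))
Y = 43703/39 (Y = ((100 + 33)/(88 - 127) + 10029) - 8905 = (133/(-39) + 10029) - 8905 = (-1/39*133 + 10029) - 8905 = (-133/39 + 10029) - 8905 = 390998/39 - 8905 = 43703/39 ≈ 1120.6)
Y - 22*(-5)*34 = 43703/39 - 22*(-5)*34 = 43703/39 - (-110)*34 = 43703/39 - 1*(-3740) = 43703/39 + 3740 = 189563/39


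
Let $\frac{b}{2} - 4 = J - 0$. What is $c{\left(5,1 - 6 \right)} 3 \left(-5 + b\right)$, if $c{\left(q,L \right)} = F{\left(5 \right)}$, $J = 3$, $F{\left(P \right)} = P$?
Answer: $135$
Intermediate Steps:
$c{\left(q,L \right)} = 5$
$b = 14$ ($b = 8 + 2 \left(3 - 0\right) = 8 + 2 \left(3 + 0\right) = 8 + 2 \cdot 3 = 8 + 6 = 14$)
$c{\left(5,1 - 6 \right)} 3 \left(-5 + b\right) = 5 \cdot 3 \left(-5 + 14\right) = 15 \cdot 9 = 135$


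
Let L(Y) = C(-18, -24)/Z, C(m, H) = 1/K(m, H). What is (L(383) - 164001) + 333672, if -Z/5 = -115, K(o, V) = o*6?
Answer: 10536569099/62100 ≈ 1.6967e+5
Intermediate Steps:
K(o, V) = 6*o
Z = 575 (Z = -5*(-115) = 575)
C(m, H) = 1/(6*m)
L(Y) = -1/62100 (L(Y) = ((⅙)/(-18))/575 = ((⅙)*(-1/18))*(1/575) = -1/108*1/575 = -1/62100)
(L(383) - 164001) + 333672 = (-1/62100 - 164001) + 333672 = -10184462101/62100 + 333672 = 10536569099/62100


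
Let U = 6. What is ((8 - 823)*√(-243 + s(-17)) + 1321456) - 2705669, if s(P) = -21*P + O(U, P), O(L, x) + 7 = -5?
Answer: -1384213 - 815*√102 ≈ -1.3924e+6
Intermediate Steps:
O(L, x) = -12 (O(L, x) = -7 - 5 = -12)
s(P) = -12 - 21*P (s(P) = -21*P - 12 = -12 - 21*P)
((8 - 823)*√(-243 + s(-17)) + 1321456) - 2705669 = ((8 - 823)*√(-243 + (-12 - 21*(-17))) + 1321456) - 2705669 = (-815*√(-243 + (-12 + 357)) + 1321456) - 2705669 = (-815*√(-243 + 345) + 1321456) - 2705669 = (-815*√102 + 1321456) - 2705669 = (1321456 - 815*√102) - 2705669 = -1384213 - 815*√102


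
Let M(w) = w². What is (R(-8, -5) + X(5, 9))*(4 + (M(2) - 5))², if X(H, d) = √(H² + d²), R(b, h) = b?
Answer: -72 + 9*√106 ≈ 20.661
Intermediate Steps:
(R(-8, -5) + X(5, 9))*(4 + (M(2) - 5))² = (-8 + √(5² + 9²))*(4 + (2² - 5))² = (-8 + √(25 + 81))*(4 + (4 - 5))² = (-8 + √106)*(4 - 1)² = (-8 + √106)*3² = (-8 + √106)*9 = -72 + 9*√106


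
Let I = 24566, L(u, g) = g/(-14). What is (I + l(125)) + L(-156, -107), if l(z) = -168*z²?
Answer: -36405969/14 ≈ -2.6004e+6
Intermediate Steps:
L(u, g) = -g/14 (L(u, g) = g*(-1/14) = -g/14)
(I + l(125)) + L(-156, -107) = (24566 - 168*125²) - 1/14*(-107) = (24566 - 168*15625) + 107/14 = (24566 - 2625000) + 107/14 = -2600434 + 107/14 = -36405969/14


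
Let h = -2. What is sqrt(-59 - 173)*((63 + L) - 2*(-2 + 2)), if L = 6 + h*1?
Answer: 134*I*sqrt(58) ≈ 1020.5*I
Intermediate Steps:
L = 4 (L = 6 - 2*1 = 6 - 2 = 4)
sqrt(-59 - 173)*((63 + L) - 2*(-2 + 2)) = sqrt(-59 - 173)*((63 + 4) - 2*(-2 + 2)) = sqrt(-232)*(67 - 2*0) = (2*I*sqrt(58))*(67 + 0) = (2*I*sqrt(58))*67 = 134*I*sqrt(58)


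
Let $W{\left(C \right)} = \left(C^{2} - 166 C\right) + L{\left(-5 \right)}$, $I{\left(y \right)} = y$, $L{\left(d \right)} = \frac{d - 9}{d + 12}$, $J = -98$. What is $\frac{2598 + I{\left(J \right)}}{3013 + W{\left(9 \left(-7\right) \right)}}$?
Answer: $\frac{1250}{8719} \approx 0.14337$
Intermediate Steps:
$L{\left(d \right)} = \frac{-9 + d}{12 + d}$
$W{\left(C \right)} = -2 + C^{2} - 166 C$ ($W{\left(C \right)} = \left(C^{2} - 166 C\right) + \frac{-9 - 5}{12 - 5} = \left(C^{2} - 166 C\right) + \frac{1}{7} \left(-14\right) = \left(C^{2} - 166 C\right) - 2 = -2 + C^{2} - 166 C$)
$\frac{2598 + I{\left(J \right)}}{3013 + W{\left(9 \left(-7\right) \right)}} = \frac{2598 - 98}{3013 - \left(2 - 3969 + 166 \cdot 9 \left(-7\right)\right)} = \frac{2500}{3013 - \left(-10456 - 3969\right)} = \frac{2500}{3013 + \left(-2 + 3969 + 10458\right)} = \frac{2500}{3013 + 14425} = \frac{2500}{17438} = 2500 \cdot \frac{1}{17438} = \frac{1250}{8719}$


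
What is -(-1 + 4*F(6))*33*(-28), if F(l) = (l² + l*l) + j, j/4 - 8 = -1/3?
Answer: 378532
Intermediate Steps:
j = 92/3 (j = 32 + 4*(-1/3) = 32 + 4*(-1*⅓) = 32 + 4*(-⅓) = 32 - 4/3 = 92/3 ≈ 30.667)
F(l) = 92/3 + 2*l² (F(l) = (l² + l*l) + 92/3 = (l² + l²) + 92/3 = 2*l² + 92/3 = 92/3 + 2*l²)
-(-1 + 4*F(6))*33*(-28) = -(-1 + 4*(92/3 + 2*6²))*33*(-28) = -(-1 + 4*(92/3 + 2*36))*33*(-28) = -(-1 + 4*(92/3 + 72))*33*(-28) = -(-1 + 4*(308/3))*33*(-28) = -(-1 + 1232/3)*33*(-28) = -(1229/3)*33*(-28) = -13519*(-28) = -1*(-378532) = 378532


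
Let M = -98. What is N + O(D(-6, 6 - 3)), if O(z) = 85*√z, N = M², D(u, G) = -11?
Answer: 9604 + 85*I*√11 ≈ 9604.0 + 281.91*I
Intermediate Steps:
N = 9604 (N = (-98)² = 9604)
N + O(D(-6, 6 - 3)) = 9604 + 85*√(-11) = 9604 + 85*(I*√11) = 9604 + 85*I*√11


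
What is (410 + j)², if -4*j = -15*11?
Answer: 3258025/16 ≈ 2.0363e+5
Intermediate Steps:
j = 165/4 (j = -(-15)*11/4 = -¼*(-165) = 165/4 ≈ 41.250)
(410 + j)² = (410 + 165/4)² = (1805/4)² = 3258025/16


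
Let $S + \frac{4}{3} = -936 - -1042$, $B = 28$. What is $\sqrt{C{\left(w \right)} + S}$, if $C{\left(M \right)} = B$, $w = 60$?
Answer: $\frac{\sqrt{1194}}{3} \approx 11.518$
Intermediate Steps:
$C{\left(M \right)} = 28$
$S = \frac{314}{3}$ ($S = - \frac{4}{3} - -106 = - \frac{4}{3} + \left(-936 + 1042\right) = - \frac{4}{3} + 106 = \frac{314}{3} \approx 104.67$)
$\sqrt{C{\left(w \right)} + S} = \sqrt{28 + \frac{314}{3}} = \sqrt{\frac{398}{3}} = \frac{\sqrt{1194}}{3}$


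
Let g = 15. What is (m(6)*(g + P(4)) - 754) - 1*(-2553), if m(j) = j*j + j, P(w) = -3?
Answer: 2303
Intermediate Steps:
m(j) = j + j**2 (m(j) = j**2 + j = j + j**2)
(m(6)*(g + P(4)) - 754) - 1*(-2553) = ((6*(1 + 6))*(15 - 3) - 754) - 1*(-2553) = ((6*7)*12 - 754) + 2553 = (42*12 - 754) + 2553 = (504 - 754) + 2553 = -250 + 2553 = 2303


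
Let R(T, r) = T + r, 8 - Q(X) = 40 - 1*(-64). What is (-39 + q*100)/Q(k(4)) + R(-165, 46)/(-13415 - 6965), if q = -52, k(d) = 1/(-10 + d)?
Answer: 26695561/489120 ≈ 54.579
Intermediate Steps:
Q(X) = -96 (Q(X) = 8 - (40 - 1*(-64)) = 8 - (40 + 64) = 8 - 1*104 = 8 - 104 = -96)
(-39 + q*100)/Q(k(4)) + R(-165, 46)/(-13415 - 6965) = (-39 - 52*100)/(-96) + (-165 + 46)/(-13415 - 6965) = (-39 - 5200)*(-1/96) - 119/(-20380) = -5239*(-1/96) - 119*(-1/20380) = 5239/96 + 119/20380 = 26695561/489120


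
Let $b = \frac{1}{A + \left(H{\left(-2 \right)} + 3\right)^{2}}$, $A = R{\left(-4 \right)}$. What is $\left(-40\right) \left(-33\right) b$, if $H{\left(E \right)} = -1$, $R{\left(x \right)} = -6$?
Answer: $-660$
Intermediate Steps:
$A = -6$
$b = - \frac{1}{2}$ ($b = \frac{1}{-6 + \left(-1 + 3\right)^{2}} = \frac{1}{-6 + 2^{2}} = \frac{1}{-6 + 4} = \frac{1}{-2} = - \frac{1}{2} \approx -0.5$)
$\left(-40\right) \left(-33\right) b = \left(-40\right) \left(-33\right) \left(- \frac{1}{2}\right) = 1320 \left(- \frac{1}{2}\right) = -660$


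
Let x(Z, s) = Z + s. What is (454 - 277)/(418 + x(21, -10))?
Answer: 59/143 ≈ 0.41259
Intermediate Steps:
(454 - 277)/(418 + x(21, -10)) = (454 - 277)/(418 + (21 - 10)) = 177/(418 + 11) = 177/429 = 177*(1/429) = 59/143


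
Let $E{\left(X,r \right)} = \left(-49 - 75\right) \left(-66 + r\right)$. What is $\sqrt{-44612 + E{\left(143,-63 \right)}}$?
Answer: $14 i \sqrt{146} \approx 169.16 i$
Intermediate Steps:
$E{\left(X,r \right)} = 8184 - 124 r$ ($E{\left(X,r \right)} = - 124 \left(-66 + r\right) = 8184 - 124 r$)
$\sqrt{-44612 + E{\left(143,-63 \right)}} = \sqrt{-44612 + \left(8184 - -7812\right)} = \sqrt{-44612 + \left(8184 + 7812\right)} = \sqrt{-44612 + 15996} = \sqrt{-28616} = 14 i \sqrt{146}$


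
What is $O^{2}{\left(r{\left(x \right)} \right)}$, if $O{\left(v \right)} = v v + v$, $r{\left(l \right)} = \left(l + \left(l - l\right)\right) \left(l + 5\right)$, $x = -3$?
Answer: $900$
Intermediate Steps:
$r{\left(l \right)} = l \left(5 + l\right)$ ($r{\left(l \right)} = \left(l + 0\right) \left(5 + l\right) = l \left(5 + l\right)$)
$O{\left(v \right)} = v + v^{2}$ ($O{\left(v \right)} = v^{2} + v = v + v^{2}$)
$O^{2}{\left(r{\left(x \right)} \right)} = \left(- 3 \left(5 - 3\right) \left(1 - 3 \left(5 - 3\right)\right)\right)^{2} = \left(\left(-3\right) 2 \left(1 - 6\right)\right)^{2} = \left(- 6 \left(1 - 6\right)\right)^{2} = \left(\left(-6\right) \left(-5\right)\right)^{2} = 30^{2} = 900$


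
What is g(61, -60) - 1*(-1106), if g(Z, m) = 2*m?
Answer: 986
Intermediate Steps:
g(61, -60) - 1*(-1106) = 2*(-60) - 1*(-1106) = -120 + 1106 = 986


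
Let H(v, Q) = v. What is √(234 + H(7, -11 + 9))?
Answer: √241 ≈ 15.524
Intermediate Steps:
√(234 + H(7, -11 + 9)) = √(234 + 7) = √241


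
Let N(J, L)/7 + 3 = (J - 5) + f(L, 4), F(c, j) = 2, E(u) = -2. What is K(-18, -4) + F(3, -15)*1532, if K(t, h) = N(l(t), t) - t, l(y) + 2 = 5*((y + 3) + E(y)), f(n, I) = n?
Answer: 2291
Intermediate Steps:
l(y) = 3 + 5*y (l(y) = -2 + 5*((y + 3) - 2) = -2 + 5*((3 + y) - 2) = -2 + 5*(1 + y) = -2 + (5 + 5*y) = 3 + 5*y)
N(J, L) = -56 + 7*J + 7*L (N(J, L) = -21 + 7*((J - 5) + L) = -21 + 7*((-5 + J) + L) = -21 + 7*(-5 + J + L) = -21 + (-35 + 7*J + 7*L) = -56 + 7*J + 7*L)
K(t, h) = -35 + 41*t (K(t, h) = (-56 + 7*(3 + 5*t) + 7*t) - t = (-56 + (21 + 35*t) + 7*t) - t = (-35 + 42*t) - t = -35 + 41*t)
K(-18, -4) + F(3, -15)*1532 = (-35 + 41*(-18)) + 2*1532 = (-35 - 738) + 3064 = -773 + 3064 = 2291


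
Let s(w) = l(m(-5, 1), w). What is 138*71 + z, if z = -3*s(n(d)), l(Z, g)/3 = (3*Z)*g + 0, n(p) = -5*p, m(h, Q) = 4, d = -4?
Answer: 7638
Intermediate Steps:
l(Z, g) = 9*Z*g (l(Z, g) = 3*((3*Z)*g + 0) = 3*(3*Z*g + 0) = 3*(3*Z*g) = 9*Z*g)
s(w) = 36*w (s(w) = 9*4*w = 36*w)
z = -2160 (z = -108*(-5*(-4)) = -108*20 = -3*720 = -2160)
138*71 + z = 138*71 - 2160 = 9798 - 2160 = 7638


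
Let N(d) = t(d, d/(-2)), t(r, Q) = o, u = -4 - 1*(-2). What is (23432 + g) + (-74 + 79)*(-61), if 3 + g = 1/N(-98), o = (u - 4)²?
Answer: 832465/36 ≈ 23124.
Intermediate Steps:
u = -2 (u = -4 + 2 = -2)
o = 36 (o = (-2 - 4)² = (-6)² = 36)
t(r, Q) = 36
N(d) = 36
g = -107/36 (g = -3 + 1/36 = -107/36 ≈ -2.9722)
(23432 + g) + (-74 + 79)*(-61) = (23432 - 107/36) + (-74 + 79)*(-61) = 843445/36 + 5*(-61) = 843445/36 - 305 = 832465/36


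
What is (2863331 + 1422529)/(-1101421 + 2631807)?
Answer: 2142930/765193 ≈ 2.8005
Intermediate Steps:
(2863331 + 1422529)/(-1101421 + 2631807) = 4285860/1530386 = 4285860*(1/1530386) = 2142930/765193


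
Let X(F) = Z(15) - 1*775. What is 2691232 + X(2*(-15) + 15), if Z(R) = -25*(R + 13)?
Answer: 2689757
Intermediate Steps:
Z(R) = -325 - 25*R (Z(R) = -25*(13 + R) = -325 - 25*R)
X(F) = -1475 (X(F) = (-325 - 25*15) - 1*775 = (-325 - 375) - 775 = -700 - 775 = -1475)
2691232 + X(2*(-15) + 15) = 2691232 - 1475 = 2689757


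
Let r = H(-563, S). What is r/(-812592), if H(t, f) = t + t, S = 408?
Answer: 563/406296 ≈ 0.0013857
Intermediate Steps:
H(t, f) = 2*t
r = -1126 (r = 2*(-563) = -1126)
r/(-812592) = -1126/(-812592) = -1126*(-1/812592) = 563/406296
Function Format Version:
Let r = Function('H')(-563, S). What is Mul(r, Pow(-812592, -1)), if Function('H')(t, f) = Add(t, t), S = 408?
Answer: Rational(563, 406296) ≈ 0.0013857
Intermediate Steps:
Function('H')(t, f) = Mul(2, t)
r = -1126 (r = Mul(2, -563) = -1126)
Mul(r, Pow(-812592, -1)) = Mul(-1126, Pow(-812592, -1)) = Mul(-1126, Rational(-1, 812592)) = Rational(563, 406296)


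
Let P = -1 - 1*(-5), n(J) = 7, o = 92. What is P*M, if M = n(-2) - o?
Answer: -340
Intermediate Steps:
P = 4 (P = -1 + 5 = 4)
M = -85 (M = 7 - 1*92 = 7 - 92 = -85)
P*M = 4*(-85) = -340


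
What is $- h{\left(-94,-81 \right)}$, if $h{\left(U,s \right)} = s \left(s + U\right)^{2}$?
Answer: $2480625$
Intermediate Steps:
$h{\left(U,s \right)} = s \left(U + s\right)^{2}$
$- h{\left(-94,-81 \right)} = - \left(-81\right) \left(-94 - 81\right)^{2} = - \left(-81\right) \left(-175\right)^{2} = - \left(-81\right) 30625 = \left(-1\right) \left(-2480625\right) = 2480625$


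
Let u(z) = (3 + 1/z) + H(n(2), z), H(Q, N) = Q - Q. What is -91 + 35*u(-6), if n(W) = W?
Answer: 49/6 ≈ 8.1667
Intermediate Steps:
H(Q, N) = 0
u(z) = 3 + 1/z (u(z) = (3 + 1/z) + 0 = 3 + 1/z)
-91 + 35*u(-6) = -91 + 35*(3 + 1/(-6)) = -91 + 35*(3 - ⅙) = -91 + 35*(17/6) = -91 + 595/6 = 49/6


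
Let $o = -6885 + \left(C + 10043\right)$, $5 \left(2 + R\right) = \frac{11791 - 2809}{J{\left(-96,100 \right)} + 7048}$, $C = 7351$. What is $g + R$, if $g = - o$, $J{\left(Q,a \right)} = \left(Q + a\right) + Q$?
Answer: $- \frac{182781799}{17390} \approx -10511.0$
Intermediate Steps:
$J{\left(Q,a \right)} = a + 2 Q$
$R = - \frac{30289}{17390}$ ($R = -2 + \frac{\left(11791 - 2809\right) \frac{1}{\left(100 + 2 \left(-96\right)\right) + 7048}}{5} = -2 + \frac{8982 \frac{1}{\left(100 - 192\right) + 7048}}{5} = -2 + \frac{8982 \frac{1}{-92 + 7048}}{5} = -2 + \frac{8982 \cdot \frac{1}{6956}}{5} = -2 + \frac{1}{5} \cdot \frac{4491}{3478} = -2 + \frac{4491}{17390} = - \frac{30289}{17390} \approx -1.7417$)
$o = 10509$ ($o = -6885 + \left(7351 + 10043\right) = -6885 + 17394 = 10509$)
$g = -10509$ ($g = \left(-1\right) 10509 = -10509$)
$g + R = -10509 - \frac{30289}{17390} = - \frac{182781799}{17390}$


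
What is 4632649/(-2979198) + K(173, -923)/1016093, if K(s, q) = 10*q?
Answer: -364207709069/232857094878 ≈ -1.5641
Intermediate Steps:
4632649/(-2979198) + K(173, -923)/1016093 = 4632649/(-2979198) + (10*(-923))/1016093 = 4632649*(-1/2979198) - 9230*1/1016093 = -4632649/2979198 - 710/78161 = -364207709069/232857094878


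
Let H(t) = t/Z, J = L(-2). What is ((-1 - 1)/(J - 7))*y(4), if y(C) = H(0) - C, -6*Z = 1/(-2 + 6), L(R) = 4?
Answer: -8/3 ≈ -2.6667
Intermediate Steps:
Z = -1/24 (Z = -1/(6*(-2 + 6)) = -⅙/4 = -⅙*¼ = -1/24 ≈ -0.041667)
J = 4
H(t) = -24*t (H(t) = t/(-1/24) = t*(-24) = -24*t)
y(C) = -C (y(C) = -24*0 - C = 0 - C = -C)
((-1 - 1)/(J - 7))*y(4) = ((-1 - 1)/(4 - 7))*(-1*4) = -2/(-3)*(-4) = -2*(-⅓)*(-4) = (⅔)*(-4) = -8/3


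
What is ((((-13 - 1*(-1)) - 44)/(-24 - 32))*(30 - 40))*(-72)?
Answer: 720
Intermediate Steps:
((((-13 - 1*(-1)) - 44)/(-24 - 32))*(30 - 40))*(-72) = ((((-13 + 1) - 44)/(-56))*(-10))*(-72) = (((-12 - 44)*(-1/56))*(-10))*(-72) = (-56*(-1/56)*(-10))*(-72) = (1*(-10))*(-72) = -10*(-72) = 720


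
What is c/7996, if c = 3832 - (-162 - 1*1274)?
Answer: 1317/1999 ≈ 0.65883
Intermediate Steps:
c = 5268 (c = 3832 - (-162 - 1274) = 3832 - 1*(-1436) = 3832 + 1436 = 5268)
c/7996 = 5268/7996 = 5268*(1/7996) = 1317/1999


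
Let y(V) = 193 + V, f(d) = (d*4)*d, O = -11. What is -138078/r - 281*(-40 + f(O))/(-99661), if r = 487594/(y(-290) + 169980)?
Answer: -1168848847334949/24297052817 ≈ -48107.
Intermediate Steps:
f(d) = 4*d² (f(d) = (4*d)*d = 4*d²)
r = 487594/169883 (r = 487594/((193 - 290) + 169980) = 487594/(-97 + 169980) = 487594/169883 ≈ 2.8702)
-138078/r - 281*(-40 + f(O))/(-99661) = -138078/487594/169883 - 281*(-40 + 4*(-11)²)/(-99661) = -138078*169883/487594 - 281*(-40 + 4*121)*(-1/99661) = -11728552437/243797 - 281*(-40 + 484)*(-1/99661) = -11728552437/243797 - 281*444*(-1/99661) = -11728552437/243797 - 124764*(-1/99661) = -11728552437/243797 + 124764/99661 = -1168848847334949/24297052817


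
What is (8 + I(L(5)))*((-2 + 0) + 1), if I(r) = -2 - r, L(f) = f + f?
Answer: 4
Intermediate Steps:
L(f) = 2*f
(8 + I(L(5)))*((-2 + 0) + 1) = (8 + (-2 - 2*5))*((-2 + 0) + 1) = (8 + (-2 - 1*10))*(-2 + 1) = (8 + (-2 - 10))*(-1) = (8 - 12)*(-1) = -4*(-1) = 4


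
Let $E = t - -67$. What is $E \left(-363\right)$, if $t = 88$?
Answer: $-56265$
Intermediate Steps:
$E = 155$ ($E = 88 - -67 = 88 + 67 = 155$)
$E \left(-363\right) = 155 \left(-363\right) = -56265$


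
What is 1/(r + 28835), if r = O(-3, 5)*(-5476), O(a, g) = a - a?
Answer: 1/28835 ≈ 3.4680e-5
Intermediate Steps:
O(a, g) = 0
r = 0 (r = 0*(-5476) = 0)
1/(r + 28835) = 1/(0 + 28835) = 1/28835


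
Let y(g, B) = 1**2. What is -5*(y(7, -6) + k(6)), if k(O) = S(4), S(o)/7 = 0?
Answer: -5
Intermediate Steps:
S(o) = 0 (S(o) = 7*0 = 0)
y(g, B) = 1
k(O) = 0
-5*(y(7, -6) + k(6)) = -5*(1 + 0) = -5*1 = -5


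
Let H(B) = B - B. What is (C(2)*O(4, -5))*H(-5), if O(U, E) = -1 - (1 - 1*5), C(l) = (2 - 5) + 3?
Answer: 0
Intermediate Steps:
C(l) = 0 (C(l) = -3 + 3 = 0)
H(B) = 0
O(U, E) = 3 (O(U, E) = -1 - (1 - 5) = -1 - 1*(-4) = -1 + 4 = 3)
(C(2)*O(4, -5))*H(-5) = (0*3)*0 = 0*0 = 0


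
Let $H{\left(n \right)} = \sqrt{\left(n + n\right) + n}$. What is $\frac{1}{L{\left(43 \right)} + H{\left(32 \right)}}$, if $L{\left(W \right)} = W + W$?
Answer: $\frac{43}{3650} - \frac{\sqrt{6}}{1825} \approx 0.010439$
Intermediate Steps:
$H{\left(n \right)} = \sqrt{3} \sqrt{n}$ ($H{\left(n \right)} = \sqrt{2 n + n} = \sqrt{3 n} = \sqrt{3} \sqrt{n}$)
$L{\left(W \right)} = 2 W$
$\frac{1}{L{\left(43 \right)} + H{\left(32 \right)}} = \frac{1}{2 \cdot 43 + \sqrt{3} \sqrt{32}} = \frac{1}{86 + \sqrt{3} \cdot 4 \sqrt{2}} = \frac{1}{86 + 4 \sqrt{6}}$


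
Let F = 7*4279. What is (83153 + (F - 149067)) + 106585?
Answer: 70624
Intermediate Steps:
F = 29953
(83153 + (F - 149067)) + 106585 = (83153 + (29953 - 149067)) + 106585 = (83153 - 119114) + 106585 = -35961 + 106585 = 70624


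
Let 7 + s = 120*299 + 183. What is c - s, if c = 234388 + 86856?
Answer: 285188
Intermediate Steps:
c = 321244
s = 36056 (s = -7 + (120*299 + 183) = -7 + (35880 + 183) = -7 + 36063 = 36056)
c - s = 321244 - 1*36056 = 321244 - 36056 = 285188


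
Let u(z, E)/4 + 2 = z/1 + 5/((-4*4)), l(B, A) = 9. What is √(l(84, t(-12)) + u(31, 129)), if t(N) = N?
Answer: 3*√55/2 ≈ 11.124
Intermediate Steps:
u(z, E) = -37/4 + 4*z (u(z, E) = -8 + 4*(z/1 + 5/((-4*4))) = -8 + 4*(z*1 + 5/(-16)) = -8 + 4*(z + 5*(-1/16)) = -8 + 4*(z - 5/16) = -8 + 4*(-5/16 + z) = -8 + (-5/4 + 4*z) = -37/4 + 4*z)
√(l(84, t(-12)) + u(31, 129)) = √(9 + (-37/4 + 4*31)) = √(9 + (-37/4 + 124)) = √(9 + 459/4) = √(495/4) = 3*√55/2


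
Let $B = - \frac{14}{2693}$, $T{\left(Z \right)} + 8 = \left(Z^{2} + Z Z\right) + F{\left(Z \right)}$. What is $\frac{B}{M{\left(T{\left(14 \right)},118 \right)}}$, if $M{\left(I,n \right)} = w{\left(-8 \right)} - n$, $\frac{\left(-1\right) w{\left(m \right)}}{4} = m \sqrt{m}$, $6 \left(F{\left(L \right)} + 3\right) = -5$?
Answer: $\frac{413}{14889597} + \frac{224 i \sqrt{2}}{14889597} \approx 2.7737 \cdot 10^{-5} + 2.1276 \cdot 10^{-5} i$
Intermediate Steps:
$F{\left(L \right)} = - \frac{23}{6}$ ($F{\left(L \right)} = -3 + \frac{1}{6} \left(-5\right) = -3 - \frac{5}{6} = - \frac{23}{6}$)
$w{\left(m \right)} = - 4 m^{\frac{3}{2}}$ ($w{\left(m \right)} = - 4 m \sqrt{m} = - 4 m^{\frac{3}{2}}$)
$T{\left(Z \right)} = - \frac{71}{6} + 2 Z^{2}$ ($T{\left(Z \right)} = -8 - \left(\frac{23}{6} - Z^{2} - Z Z\right) = -8 + \left(\left(Z^{2} + Z^{2}\right) - \frac{23}{6}\right) = -8 + \left(2 Z^{2} - \frac{23}{6}\right) = -8 + \left(- \frac{23}{6} + 2 Z^{2}\right) = - \frac{71}{6} + 2 Z^{2}$)
$B = - \frac{14}{2693}$ ($B = \left(-14\right) \frac{1}{2693} = - \frac{14}{2693} \approx -0.0051987$)
$M{\left(I,n \right)} = - n + 64 i \sqrt{2}$ ($M{\left(I,n \right)} = - 4 \left(-8\right)^{\frac{3}{2}} - n = - 4 \left(- 16 i \sqrt{2}\right) - n = 64 i \sqrt{2} - n = - n + 64 i \sqrt{2}$)
$\frac{B}{M{\left(T{\left(14 \right)},118 \right)}} = - \frac{14}{2693 \left(\left(-1\right) 118 + 64 i \sqrt{2}\right)} = - \frac{14}{2693 \left(-118 + 64 i \sqrt{2}\right)}$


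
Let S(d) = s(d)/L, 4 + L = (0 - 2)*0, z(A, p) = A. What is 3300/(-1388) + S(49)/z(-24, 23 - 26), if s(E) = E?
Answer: -62197/33312 ≈ -1.8671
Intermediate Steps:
L = -4 (L = -4 + (0 - 2)*0 = -4 - 2*0 = -4 + 0 = -4)
S(d) = -d/4 (S(d) = d/(-4) = d*(-¼) = -d/4)
3300/(-1388) + S(49)/z(-24, 23 - 26) = 3300/(-1388) - ¼*49/(-24) = 3300*(-1/1388) - 49/4*(-1/24) = -825/347 + 49/96 = -62197/33312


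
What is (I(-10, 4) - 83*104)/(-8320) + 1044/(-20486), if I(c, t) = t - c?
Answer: 41965567/42610880 ≈ 0.98486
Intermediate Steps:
(I(-10, 4) - 83*104)/(-8320) + 1044/(-20486) = ((4 - 1*(-10)) - 83*104)/(-8320) + 1044/(-20486) = ((4 + 10) - 8632)*(-1/8320) + 1044*(-1/20486) = (14 - 8632)*(-1/8320) - 522/10243 = -8618*(-1/8320) - 522/10243 = 4309/4160 - 522/10243 = 41965567/42610880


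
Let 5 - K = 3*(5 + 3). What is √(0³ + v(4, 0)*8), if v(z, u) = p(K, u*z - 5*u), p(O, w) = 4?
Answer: 4*√2 ≈ 5.6569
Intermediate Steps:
K = -19 (K = 5 - 3*(5 + 3) = 5 - 3*8 = 5 - 1*24 = 5 - 24 = -19)
v(z, u) = 4
√(0³ + v(4, 0)*8) = √(0³ + 4*8) = √(0 + 32) = √32 = 4*√2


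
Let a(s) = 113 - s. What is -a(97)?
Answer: -16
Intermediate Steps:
-a(97) = -(113 - 1*97) = -(113 - 97) = -1*16 = -16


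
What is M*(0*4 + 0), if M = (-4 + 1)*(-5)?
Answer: 0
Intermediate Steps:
M = 15 (M = -3*(-5) = 15)
M*(0*4 + 0) = 15*(0*4 + 0) = 15*(0 + 0) = 15*0 = 0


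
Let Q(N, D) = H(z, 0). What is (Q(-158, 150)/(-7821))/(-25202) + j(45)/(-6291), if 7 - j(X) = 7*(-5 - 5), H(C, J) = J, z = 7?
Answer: -77/6291 ≈ -0.012240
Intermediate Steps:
Q(N, D) = 0
j(X) = 77 (j(X) = 7 - 7*(-5 - 5) = 7 - 7*(-10) = 7 - 1*(-70) = 7 + 70 = 77)
(Q(-158, 150)/(-7821))/(-25202) + j(45)/(-6291) = (0/(-7821))/(-25202) + 77/(-6291) = (0*(-1/7821))*(-1/25202) + 77*(-1/6291) = 0*(-1/25202) - 77/6291 = 0 - 77/6291 = -77/6291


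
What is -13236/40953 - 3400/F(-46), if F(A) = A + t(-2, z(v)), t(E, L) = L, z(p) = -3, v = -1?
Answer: 46197212/668899 ≈ 69.065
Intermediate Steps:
F(A) = -3 + A (F(A) = A - 3 = -3 + A)
-13236/40953 - 3400/F(-46) = -13236/40953 - 3400/(-3 - 46) = -13236*1/40953 - 3400/(-49) = -4412/13651 - 3400*(-1/49) = -4412/13651 + 3400/49 = 46197212/668899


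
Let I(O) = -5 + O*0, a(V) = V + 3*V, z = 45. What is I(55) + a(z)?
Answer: 175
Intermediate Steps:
a(V) = 4*V
I(O) = -5 (I(O) = -5 + 0 = -5)
I(55) + a(z) = -5 + 4*45 = -5 + 180 = 175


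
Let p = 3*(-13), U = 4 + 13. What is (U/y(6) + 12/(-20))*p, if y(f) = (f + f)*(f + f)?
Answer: 4511/240 ≈ 18.796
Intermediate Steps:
U = 17
y(f) = 4*f² (y(f) = (2*f)*(2*f) = 4*f²)
p = -39
(U/y(6) + 12/(-20))*p = (17/((4*6²)) + 12/(-20))*(-39) = (17/((4*36)) + 12*(-1/20))*(-39) = (17/144 - ⅗)*(-39) = -347/720*(-39) = 4511/240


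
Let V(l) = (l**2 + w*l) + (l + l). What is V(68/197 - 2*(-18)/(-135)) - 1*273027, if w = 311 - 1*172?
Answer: -2383981871891/8732025 ≈ -2.7302e+5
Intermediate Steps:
w = 139 (w = 311 - 172 = 139)
V(l) = l**2 + 141*l (V(l) = (l**2 + 139*l) + (l + l) = (l**2 + 139*l) + 2*l = l**2 + 141*l)
V(68/197 - 2*(-18)/(-135)) - 1*273027 = (68/197 - 2*(-18)/(-135))*(141 + (68/197 - 2*(-18)/(-135))) - 1*273027 = (68*(1/197) + 36*(-1/135))*(141 + (68*(1/197) + 36*(-1/135))) - 273027 = (68/197 - 4/15)*(141 + (68/197 - 4/15)) - 273027 = 232*(141 + 232/2955)/2955 - 273027 = (232/2955)*(416887/2955) - 273027 = 96717784/8732025 - 273027 = -2383981871891/8732025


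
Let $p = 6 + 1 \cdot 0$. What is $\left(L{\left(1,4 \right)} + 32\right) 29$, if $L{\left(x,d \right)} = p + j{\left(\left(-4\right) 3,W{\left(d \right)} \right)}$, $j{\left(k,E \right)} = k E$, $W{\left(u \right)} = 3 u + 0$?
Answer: $-3074$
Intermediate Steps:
$W{\left(u \right)} = 3 u$
$p = 6$ ($p = 6 + 0 = 6$)
$j{\left(k,E \right)} = E k$
$L{\left(x,d \right)} = 6 - 36 d$ ($L{\left(x,d \right)} = 6 + 3 d \left(\left(-4\right) 3\right) = 6 + 3 d \left(-12\right) = 6 - 36 d$)
$\left(L{\left(1,4 \right)} + 32\right) 29 = \left(\left(6 - 144\right) + 32\right) 29 = \left(-138 + 32\right) 29 = \left(-106\right) 29 = -3074$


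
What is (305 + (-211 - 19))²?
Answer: 5625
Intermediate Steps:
(305 + (-211 - 19))² = (305 - 230)² = 75² = 5625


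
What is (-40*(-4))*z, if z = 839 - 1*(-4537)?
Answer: 860160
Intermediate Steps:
z = 5376 (z = 839 + 4537 = 5376)
(-40*(-4))*z = -40*(-4)*5376 = -10*(-16)*5376 = 160*5376 = 860160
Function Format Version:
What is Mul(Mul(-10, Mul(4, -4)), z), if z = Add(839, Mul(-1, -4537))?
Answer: 860160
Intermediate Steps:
z = 5376 (z = Add(839, 4537) = 5376)
Mul(Mul(-10, Mul(4, -4)), z) = Mul(Mul(-10, Mul(4, -4)), 5376) = Mul(Mul(-10, -16), 5376) = Mul(160, 5376) = 860160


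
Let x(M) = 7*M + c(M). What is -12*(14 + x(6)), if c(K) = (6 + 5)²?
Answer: -2124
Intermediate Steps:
c(K) = 121 (c(K) = 11² = 121)
x(M) = 121 + 7*M (x(M) = 7*M + 121 = 121 + 7*M)
-12*(14 + x(6)) = -12*(14 + (121 + 7*6)) = -12*(14 + (121 + 42)) = -12*(14 + 163) = -12*177 = -2124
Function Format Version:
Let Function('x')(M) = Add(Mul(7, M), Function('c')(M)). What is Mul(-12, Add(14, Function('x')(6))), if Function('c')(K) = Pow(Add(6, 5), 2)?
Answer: -2124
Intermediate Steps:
Function('c')(K) = 121 (Function('c')(K) = Pow(11, 2) = 121)
Function('x')(M) = Add(121, Mul(7, M)) (Function('x')(M) = Add(Mul(7, M), 121) = Add(121, Mul(7, M)))
Mul(-12, Add(14, Function('x')(6))) = Mul(-12, Add(14, Add(121, Mul(7, 6)))) = Mul(-12, Add(14, Add(121, 42))) = Mul(-12, Add(14, 163)) = Mul(-12, 177) = -2124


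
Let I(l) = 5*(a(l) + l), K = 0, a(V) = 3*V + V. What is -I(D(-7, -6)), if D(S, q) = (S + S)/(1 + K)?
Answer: 350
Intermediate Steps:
a(V) = 4*V
D(S, q) = 2*S (D(S, q) = (S + S)/(1 + 0) = (2*S)/1 = (2*S)*1 = 2*S)
I(l) = 25*l (I(l) = 5*(4*l + l) = 5*(5*l) = 25*l)
-I(D(-7, -6)) = -25*2*(-7) = -25*(-14) = -1*(-350) = 350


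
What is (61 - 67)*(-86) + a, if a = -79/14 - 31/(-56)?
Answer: 28611/56 ≈ 510.91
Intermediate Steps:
a = -285/56 (a = -79*1/14 - 31*(-1/56) = -79/14 + 31/56 = -285/56 ≈ -5.0893)
(61 - 67)*(-86) + a = (61 - 67)*(-86) - 285/56 = -6*(-86) - 285/56 = 516 - 285/56 = 28611/56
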